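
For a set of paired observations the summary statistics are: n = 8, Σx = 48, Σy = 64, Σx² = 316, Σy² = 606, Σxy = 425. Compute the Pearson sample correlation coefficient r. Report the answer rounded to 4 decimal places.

S_xy = nΣxy − ΣxΣy = 8·425 − 48·64 = 3400 − 3072 = 328
S_xx = nΣx² − (Σx)² = 8·316 − 48² = 2528 − 2304 = 224
S_yy = nΣy² − (Σy)² = 8·606 − 64² = 4848 − 4096 = 752
r = S_xy / √(S_xx·S_yy) = 328 / √(224·752) = 328 / √168448 = 328 / 410.4242 = 0.7992

0.7992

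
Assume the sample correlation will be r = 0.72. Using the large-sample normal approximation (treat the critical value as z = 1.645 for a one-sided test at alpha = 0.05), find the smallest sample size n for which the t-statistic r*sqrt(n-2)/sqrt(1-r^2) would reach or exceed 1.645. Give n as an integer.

5

Need r·√(n−2)/√(1−r²) ≥ 1.645
√(n−2) ≥ 1.645·√(1−0.5184) / 0.72 = 1.645·0.693974 / 0.72 = 1.5855
n−2 ≥ 2.5138  ⇒  n ≥ 4.5138
Smallest integer n = 5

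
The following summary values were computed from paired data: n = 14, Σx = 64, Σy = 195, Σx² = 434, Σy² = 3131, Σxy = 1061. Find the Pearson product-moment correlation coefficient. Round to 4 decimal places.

S_xy = nΣxy − ΣxΣy = 14·1061 − 64·195 = 14854 − 12480 = 2374
S_xx = nΣx² − (Σx)² = 14·434 − 64² = 6076 − 4096 = 1980
S_yy = nΣy² − (Σy)² = 14·3131 − 195² = 43834 − 38025 = 5809
r = S_xy / √(S_xx·S_yy) = 2374 / √(1980·5809) = 2374 / √11501820 = 2374 / 3391.4333 = 0.7000

0.7000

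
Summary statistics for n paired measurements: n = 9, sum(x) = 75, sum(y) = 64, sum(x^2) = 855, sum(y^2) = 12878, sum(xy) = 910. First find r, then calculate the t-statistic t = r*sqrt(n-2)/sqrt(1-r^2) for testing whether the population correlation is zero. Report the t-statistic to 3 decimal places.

S_xy = nΣxy − ΣxΣy = 9·910 − 75·64 = 8190 − 4800 = 3390
S_xx = nΣx² − (Σx)² = 9·855 − 75² = 7695 − 5625 = 2070
S_yy = nΣy² − (Σy)² = 9·12878 − 64² = 115902 − 4096 = 111806
r = S_xy / √(S_xx·S_yy) = 3390 / √(2070·111806) = 3390 / √231438420 = 3390 / 15213.1003 = 0.2228
t = r·√(n−2)/√(1−r²) = 0.2228·√7 / √(1−0.049640) = 0.589473 / 0.974864 = 0.605

0.605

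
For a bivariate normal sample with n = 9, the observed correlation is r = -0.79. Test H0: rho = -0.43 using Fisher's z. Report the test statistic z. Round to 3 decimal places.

Fisher z: atanh(-0.79) = -1.071432, atanh(-0.43) = -0.459897
z = (z_r − z_0)·√(n−3) = (-1.071432 − (-0.459897))·√6 = -0.611535 · 2.449490 = -1.498

-1.498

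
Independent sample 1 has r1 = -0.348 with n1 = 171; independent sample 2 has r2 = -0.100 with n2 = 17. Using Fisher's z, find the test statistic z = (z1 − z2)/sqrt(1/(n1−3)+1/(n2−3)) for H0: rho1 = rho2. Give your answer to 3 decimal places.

z1 = atanh(-0.348) = -0.363166,  z2 = atanh(-0.100) = -0.100335
SE = √(1/(n1−3) + 1/(n2−3)) = √(1/168 + 1/14) = √(0.0059524 + 0.0714286) = √0.0773810 = 0.278174
z = (z1 − z2)/SE = (-0.363166 − (-0.100335)) / 0.278174 = -0.262831 / 0.278174 = -0.945

-0.945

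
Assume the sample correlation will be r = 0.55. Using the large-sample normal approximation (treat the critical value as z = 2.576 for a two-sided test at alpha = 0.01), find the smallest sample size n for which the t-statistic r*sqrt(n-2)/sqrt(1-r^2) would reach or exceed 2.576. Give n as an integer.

18

Need r·√(n−2)/√(1−r²) ≥ 2.576
√(n−2) ≥ 2.576·√(1−0.3025) / 0.55 = 2.576·0.835165 / 0.55 = 3.9116
n−2 ≥ 15.3006  ⇒  n ≥ 17.3006
Smallest integer n = 18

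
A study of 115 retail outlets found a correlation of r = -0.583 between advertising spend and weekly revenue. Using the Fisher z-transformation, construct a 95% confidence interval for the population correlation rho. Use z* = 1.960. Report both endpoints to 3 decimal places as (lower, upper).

(-0.692, -0.448)

z_r = atanh(-0.583) = -0.666995;  SE = 1/√(n−3) = 1/√112 = 0.094491
z-limits: -0.666995 ± 1.960·0.094491 = -0.666995 ± 0.185202 = [-0.852197, -0.481793]
ρ-limits: (tanh -0.852197, tanh -0.481793) = (-0.692, -0.448)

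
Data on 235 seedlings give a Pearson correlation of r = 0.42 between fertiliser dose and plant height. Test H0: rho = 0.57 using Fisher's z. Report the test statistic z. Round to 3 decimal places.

Fisher z: atanh(0.42) = 0.447692, atanh(0.57) = 0.647523
z = (z_r − z_0)·√(n−3) = (0.447692 − 0.647523)·√232 = -0.199831 · 15.231546 = -3.044

-3.044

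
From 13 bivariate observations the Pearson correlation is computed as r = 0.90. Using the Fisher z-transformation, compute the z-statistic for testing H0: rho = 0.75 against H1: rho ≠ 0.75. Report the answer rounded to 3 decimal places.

1.579

Fisher z: atanh(0.90) = 1.472219, atanh(0.75) = 0.972955
z = (z_r − z_0)·√(n−3) = (1.472219 − 0.972955)·√10 = 0.499264 · 3.162278 = 1.579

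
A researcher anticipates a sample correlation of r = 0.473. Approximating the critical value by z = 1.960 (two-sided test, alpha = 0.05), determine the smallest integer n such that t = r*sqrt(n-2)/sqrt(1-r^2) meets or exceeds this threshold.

Need r·√(n−2)/√(1−r²) ≥ 1.960
√(n−2) ≥ 1.960·√(1−0.223729) / 0.473 = 1.960·0.881062 / 0.473 = 3.6509
n−2 ≥ 13.3291  ⇒  n ≥ 15.3291
Smallest integer n = 16

16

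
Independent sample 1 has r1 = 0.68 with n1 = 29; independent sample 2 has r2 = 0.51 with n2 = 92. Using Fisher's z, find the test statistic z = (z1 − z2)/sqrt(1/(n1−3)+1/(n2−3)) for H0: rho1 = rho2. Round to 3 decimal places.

Fisher z-transforms: z1 = atanh(0.68) = 0.829114, z2 = atanh(0.51) = 0.562730; difference d = 0.266384
Var(d) = 1/26 + 1/89 = 0.0384615 + 0.0112360 = 0.0496975
z = d/√Var(d) = 0.266384 / √0.0496975 = 0.266384 / 0.222929 = 1.195

1.195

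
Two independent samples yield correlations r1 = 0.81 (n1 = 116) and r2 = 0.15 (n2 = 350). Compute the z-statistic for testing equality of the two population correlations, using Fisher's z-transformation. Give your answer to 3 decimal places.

z1 = atanh(0.81) = 1.127029,  z2 = atanh(0.15) = 0.151140
SE = √(1/(n1−3) + 1/(n2−3)) = √(1/113 + 1/347) = √(0.0088496 + 0.0028818) = √0.0117314 = 0.108312
z = (z1 − z2)/SE = (1.127029 − 0.151140) / 0.108312 = 0.975889 / 0.108312 = 9.010

9.010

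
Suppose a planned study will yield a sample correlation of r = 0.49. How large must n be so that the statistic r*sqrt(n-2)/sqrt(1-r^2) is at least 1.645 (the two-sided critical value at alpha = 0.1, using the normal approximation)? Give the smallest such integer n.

11

Need r·√(n−2)/√(1−r²) ≥ 1.645
√(n−2) ≥ 1.645·√(1−0.2401) / 0.49 = 1.645·0.871722 / 0.49 = 2.9265
n−2 ≥ 8.5644  ⇒  n ≥ 10.5644
Smallest integer n = 11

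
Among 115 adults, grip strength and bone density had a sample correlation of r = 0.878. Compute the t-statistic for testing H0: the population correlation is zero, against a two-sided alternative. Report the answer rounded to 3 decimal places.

19.499

t = r·√(n−2) / √(1−r²) with r = 0.878, n = 115
  = 0.878·√113 / √(1 − 0.770884)
  = 0.878·10.630146 / 0.478661
  = 9.333268 / 0.478661 = 19.499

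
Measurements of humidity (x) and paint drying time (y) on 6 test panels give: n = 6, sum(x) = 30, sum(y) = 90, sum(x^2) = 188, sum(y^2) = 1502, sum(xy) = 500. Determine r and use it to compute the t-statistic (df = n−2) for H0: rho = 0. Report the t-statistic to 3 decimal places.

S_xy = nΣxy − ΣxΣy = 6·500 − 30·90 = 3000 − 2700 = 300
S_xx = nΣx² − (Σx)² = 6·188 − 30² = 1128 − 900 = 228
S_yy = nΣy² − (Σy)² = 6·1502 − 90² = 9012 − 8100 = 912
r = S_xy / √(S_xx·S_yy) = 300 / √(228·912) = 300 / √207936 = 300 / 456.0000 = 0.6579
t = r·√(n−2)/√(1−r²) = 0.6579·√4 / √(1−0.432832) = 1.315800 / 0.753106 = 1.747

1.747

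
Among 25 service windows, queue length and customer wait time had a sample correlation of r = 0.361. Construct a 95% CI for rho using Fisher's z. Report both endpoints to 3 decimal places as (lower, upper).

(-0.040, 0.662)

Fisher z: z_r = atanh(r) = ½·ln((1+0.361)/(1−0.361)) = 0.378035
SE(z) = 1/√(n−3) = 1/√22 = 0.213201
95% ⇒ z* = 1.960; margin = 1.960·0.213201 = 0.417874
CI on z-scale: (-0.039839, 0.795909)
Back-transform: tanh(-0.039839) = -0.039818, tanh(0.795909) = 0.661743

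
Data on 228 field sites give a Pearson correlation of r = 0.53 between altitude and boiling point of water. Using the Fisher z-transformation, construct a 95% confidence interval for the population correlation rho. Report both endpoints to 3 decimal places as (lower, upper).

Fisher z: z_r = atanh(r) = ½·ln((1+0.53)/(1−0.53)) = 0.590145
SE(z) = 1/√(n−3) = 1/√225 = 0.066667
95% ⇒ z* = 1.960; margin = 1.960·0.066667 = 0.130667
CI on z-scale: (0.459478, 0.720812)
Back-transform: tanh(0.459478) = 0.429659, tanh(0.720812) = 0.617412

(0.430, 0.617)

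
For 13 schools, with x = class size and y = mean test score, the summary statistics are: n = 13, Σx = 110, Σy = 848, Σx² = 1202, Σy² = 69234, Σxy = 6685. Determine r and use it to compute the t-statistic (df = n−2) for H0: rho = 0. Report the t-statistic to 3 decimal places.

S_xy = nΣxy − ΣxΣy = 13·6685 − 110·848 = 86905 − 93280 = -6375
S_xx = nΣx² − (Σx)² = 13·1202 − 110² = 15626 − 12100 = 3526
S_yy = nΣy² − (Σy)² = 13·69234 − 848² = 900042 − 719104 = 180938
r = S_xy / √(S_xx·S_yy) = -6375 / √(3526·180938) = -6375 / √637987388 = -6375 / 25258.4122 = -0.2524
t = r·√(n−2)/√(1−r²) = -0.2524·√11 / √(1−0.063706) = -0.837116 / 0.967623 = -0.865

-0.865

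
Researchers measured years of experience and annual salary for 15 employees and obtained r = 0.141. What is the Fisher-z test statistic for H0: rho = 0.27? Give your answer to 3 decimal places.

-0.467

z_r = atanh(0.141) = 0.141946,  z_0 = atanh(0.27) = 0.276864
SE = 1/√(n−3) = 1/√12 = 0.288675
z = (z_r − z_0)/SE = (0.141946 − 0.276864) / 0.288675 = -0.134918 / 0.288675 = -0.467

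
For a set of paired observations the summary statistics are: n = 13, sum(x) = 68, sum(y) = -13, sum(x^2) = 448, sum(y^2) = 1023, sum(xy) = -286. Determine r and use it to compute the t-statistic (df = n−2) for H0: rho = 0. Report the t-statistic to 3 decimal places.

S_xy = nΣxy − ΣxΣy = 13·(-286) − 68·(-13) = -3718 − (-884) = -2834
S_xx = nΣx² − (Σx)² = 13·448 − 68² = 5824 − 4624 = 1200
S_yy = nΣy² − (Σy)² = 13·1023 − (-13)² = 13299 − 169 = 13130
r = S_xy / √(S_xx·S_yy) = -2834 / √(1200·13130) = -2834 / √15756000 = -2834 / 3969.3828 = -0.7140
t = r·√(n−2)/√(1−r²) = -0.7140·√11 / √(1−0.509796) = -2.368070 / 0.700146 = -3.382

-3.382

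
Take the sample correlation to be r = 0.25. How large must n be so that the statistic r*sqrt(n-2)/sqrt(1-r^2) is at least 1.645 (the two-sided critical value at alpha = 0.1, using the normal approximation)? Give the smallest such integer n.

Need r·√(n−2)/√(1−r²) ≥ 1.645
√(n−2) ≥ 1.645·√(1−0.0625) / 0.25 = 1.645·0.968246 / 0.25 = 6.3711
n−2 ≥ 40.5909  ⇒  n ≥ 42.5909
Smallest integer n = 43

43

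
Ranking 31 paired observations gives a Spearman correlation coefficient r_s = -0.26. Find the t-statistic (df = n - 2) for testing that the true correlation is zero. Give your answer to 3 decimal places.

-1.450

1 − r_s² = 1 − 0.0676 = 0.9324;  √(1−r_s²) = 0.965609
√(n−2) = √29 = 5.385165
t = r_s·√(n−2)/√(1−r_s²) = -0.26 · 5.385165 / 0.965609 = -1.450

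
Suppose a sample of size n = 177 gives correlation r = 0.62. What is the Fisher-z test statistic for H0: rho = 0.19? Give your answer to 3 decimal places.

7.026

Fisher z: atanh(0.62) = 0.725005, atanh(0.19) = 0.192337
z = (z_r − z_0)·√(n−3) = (0.725005 − 0.192337)·√174 = 0.532668 · 13.190906 = 7.026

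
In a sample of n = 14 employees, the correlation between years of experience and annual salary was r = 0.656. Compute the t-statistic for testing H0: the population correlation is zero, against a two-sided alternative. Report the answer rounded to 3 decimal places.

3.011

t = r·√(n−2) / √(1−r²) with r = 0.656, n = 14
  = 0.656·√12 / √(1 − 0.430336)
  = 0.656·3.464102 / 0.754761
  = 2.272451 / 0.754761 = 3.011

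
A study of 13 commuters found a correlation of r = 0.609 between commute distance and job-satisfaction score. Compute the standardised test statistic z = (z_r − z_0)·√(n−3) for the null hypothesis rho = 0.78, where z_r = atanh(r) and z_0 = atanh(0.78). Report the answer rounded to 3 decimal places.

-1.069

z_r = atanh(0.609) = 0.707330,  z_0 = atanh(0.78) = 1.045371
SE = 1/√(n−3) = 1/√10 = 0.316228
z = (z_r − z_0)/SE = (0.707330 − 1.045371) / 0.316228 = -0.338041 / 0.316228 = -1.069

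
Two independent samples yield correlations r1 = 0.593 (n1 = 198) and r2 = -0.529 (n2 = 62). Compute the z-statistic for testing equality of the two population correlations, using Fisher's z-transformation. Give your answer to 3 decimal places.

Fisher z-transforms: z1 = atanh(0.593) = 0.682281, z2 = atanh(-0.529) = -0.588756; difference d = 1.271037
Var(d) = 1/195 + 1/59 = 0.0051282 + 0.0169492 = 0.0220774
z = d/√Var(d) = 1.271037 / √0.0220774 = 1.271037 / 0.148585 = 8.554

8.554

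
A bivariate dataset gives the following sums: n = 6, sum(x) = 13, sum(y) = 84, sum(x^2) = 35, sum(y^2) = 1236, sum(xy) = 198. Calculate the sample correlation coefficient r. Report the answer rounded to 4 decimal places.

0.7902

S_xy = nΣxy − ΣxΣy = 6·198 − 13·84 = 1188 − 1092 = 96
S_xx = nΣx² − (Σx)² = 6·35 − 13² = 210 − 169 = 41
S_yy = nΣy² − (Σy)² = 6·1236 − 84² = 7416 − 7056 = 360
r = S_xy / √(S_xx·S_yy) = 96 / √(41·360) = 96 / √14760 = 96 / 121.4907 = 0.7902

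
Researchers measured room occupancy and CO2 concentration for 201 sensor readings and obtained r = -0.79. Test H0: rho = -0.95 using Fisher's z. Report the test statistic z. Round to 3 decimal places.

Fisher z: atanh(-0.79) = -1.071432, atanh(-0.95) = -1.831781
z = (z_r − z_0)·√(n−3) = (-1.071432 − (-1.831781))·√198 = 0.760349 · 14.071247 = 10.699

10.699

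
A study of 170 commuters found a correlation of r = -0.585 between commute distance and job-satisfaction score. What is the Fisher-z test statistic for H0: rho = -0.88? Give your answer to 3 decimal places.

9.120

z_r = atanh(-0.585) = -0.670031,  z_0 = atanh(-0.88) = -1.375768
SE = 1/√(n−3) = 1/√167 = 0.077382
z = (z_r − z_0)/SE = (-0.670031 − (-1.375768)) / 0.077382 = 0.705737 / 0.077382 = 9.120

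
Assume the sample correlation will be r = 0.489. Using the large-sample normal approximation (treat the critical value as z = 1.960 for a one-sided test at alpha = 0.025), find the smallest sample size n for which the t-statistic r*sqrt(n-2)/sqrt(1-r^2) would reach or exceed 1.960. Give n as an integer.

Need r·√(n−2)/√(1−r²) ≥ 1.960
√(n−2) ≥ 1.960·√(1−0.239121) / 0.489 = 1.960·0.872284 / 0.489 = 3.4963
n−2 ≥ 12.2241  ⇒  n ≥ 14.2241
Smallest integer n = 15

15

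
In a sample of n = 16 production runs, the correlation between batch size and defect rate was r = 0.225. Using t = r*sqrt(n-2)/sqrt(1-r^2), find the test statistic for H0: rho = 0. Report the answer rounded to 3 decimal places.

0.864

1 − r² = 1 − 0.050625 = 0.949375;  √(1−r²) = 0.974359
√(n−2) = √14 = 3.741657
t = r·√(n−2)/√(1−r²) = 0.225 · 3.741657 / 0.974359 = 0.864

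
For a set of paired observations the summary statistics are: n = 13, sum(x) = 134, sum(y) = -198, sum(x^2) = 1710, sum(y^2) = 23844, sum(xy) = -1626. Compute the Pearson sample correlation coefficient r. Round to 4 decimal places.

0.1586

S_xy = nΣxy − ΣxΣy = 13·(-1626) − 134·(-198) = -21138 − (-26532) = 5394
S_xx = nΣx² − (Σx)² = 13·1710 − 134² = 22230 − 17956 = 4274
S_yy = nΣy² − (Σy)² = 13·23844 − (-198)² = 309972 − 39204 = 270768
r = S_xy / √(S_xx·S_yy) = 5394 / √(4274·270768) = 5394 / √1157262432 = 5394 / 34018.5601 = 0.1586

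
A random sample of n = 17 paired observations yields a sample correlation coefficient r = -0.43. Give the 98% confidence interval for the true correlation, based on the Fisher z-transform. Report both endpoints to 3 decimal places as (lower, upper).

Fisher z: z_r = atanh(r) = ½·ln((1+(-0.43))/(1−(-0.43))) = -0.459897
SE(z) = 1/√(n−3) = 1/√14 = 0.267261
98% ⇒ z* = 2.326; margin = 2.326·0.267261 = 0.621649
CI on z-scale: (-1.081546, 0.161752)
Back-transform: tanh(-1.081546) = -0.793772, tanh(0.161752) = 0.160356

(-0.794, 0.160)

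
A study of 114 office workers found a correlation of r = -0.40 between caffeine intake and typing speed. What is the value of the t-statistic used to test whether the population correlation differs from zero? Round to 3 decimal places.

-4.619

t = r·√(n−2) / √(1−r²) with r = -0.40, n = 114
  = -0.40·√112 / √(1 − 0.1600)
  = -0.40·10.583005 / 0.916515
  = -4.233202 / 0.916515 = -4.619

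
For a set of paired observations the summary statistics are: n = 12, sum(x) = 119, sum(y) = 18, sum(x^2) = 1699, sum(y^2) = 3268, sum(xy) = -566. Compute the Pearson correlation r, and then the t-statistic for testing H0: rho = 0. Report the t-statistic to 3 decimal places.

-2.217

Numerator: nΣxy − (Σx)(Σy) = 12·(-566) − (119)(18) = -8934
Denominator: √[(nΣx²−(Σx)²)(nΣy²−(Σy)²)]
  nΣx²−(Σx)² = 12·1699 − 14161 = 6227;  nΣy²−(Σy)² = 12·3268 − 324 = 38892
  √(6227·38892) = √242180484 = 15562.1491
r = -8934 / 15562.1491 = -0.5741
t = r·√(n−2)/√(1−r²) = -0.5741·√10 / √(1−0.329591) = -1.815464 / 0.818785 = -2.217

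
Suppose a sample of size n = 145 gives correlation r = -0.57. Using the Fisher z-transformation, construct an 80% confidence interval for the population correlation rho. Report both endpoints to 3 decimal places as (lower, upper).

(-0.638, -0.493)

Fisher z: z_r = atanh(r) = ½·ln((1+(-0.57))/(1−(-0.57))) = -0.647523
SE(z) = 1/√(n−3) = 1/√142 = 0.083918
80% ⇒ z* = 1.282; margin = 1.282·0.083918 = 0.107583
CI on z-scale: (-0.755106, -0.539940)
Back-transform: tanh(-0.755106) = -0.638185, tanh(-0.539940) = -0.492943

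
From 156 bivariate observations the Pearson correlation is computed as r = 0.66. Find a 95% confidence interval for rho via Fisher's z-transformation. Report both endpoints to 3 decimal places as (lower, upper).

z_r = atanh(0.66) = 0.792814;  SE = 1/√(n−3) = 1/√153 = 0.080845
z-limits: 0.792814 ± 1.960·0.080845 = 0.792814 ± 0.158456 = [0.634358, 0.951270]
ρ-limits: (tanh 0.634358, tanh 0.951270) = (0.561, 0.740)

(0.561, 0.740)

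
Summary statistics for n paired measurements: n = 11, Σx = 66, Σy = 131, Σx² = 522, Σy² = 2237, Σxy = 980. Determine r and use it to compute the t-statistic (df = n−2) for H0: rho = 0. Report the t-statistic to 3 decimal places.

2.666

S_xy = nΣxy − ΣxΣy = 11·980 − 66·131 = 10780 − 8646 = 2134
S_xx = nΣx² − (Σx)² = 11·522 − 66² = 5742 − 4356 = 1386
S_yy = nΣy² − (Σy)² = 11·2237 − 131² = 24607 − 17161 = 7446
r = S_xy / √(S_xx·S_yy) = 2134 / √(1386·7446) = 2134 / √10320156 = 2134 / 3212.5000 = 0.6643
t = r·√(n−2)/√(1−r²) = 0.6643·√9 / √(1−0.441294) = 1.992900 / 0.747466 = 2.666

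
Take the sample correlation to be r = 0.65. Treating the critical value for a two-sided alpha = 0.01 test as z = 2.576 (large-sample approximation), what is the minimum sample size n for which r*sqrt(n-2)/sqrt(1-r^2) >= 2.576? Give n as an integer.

r√(n−2)/√(1−r²) ≥ 2.576  ⇔  n−2 ≥ (2.576)²·(1−r²)/r²
(1−r²)/r² = (1−0.4225)/0.4225 = 1.3669
n ≥ 2 + 6.635776·1.3669 = 2 + 9.0704 = 11.0704
⌈11.0704⌉ = 12

12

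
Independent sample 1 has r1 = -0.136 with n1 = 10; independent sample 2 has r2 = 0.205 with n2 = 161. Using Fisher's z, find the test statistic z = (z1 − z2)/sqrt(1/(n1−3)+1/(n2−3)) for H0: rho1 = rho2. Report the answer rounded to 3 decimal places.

z1 = atanh(-0.136) = -0.136848,  z2 = atanh(0.205) = 0.207946
SE = √(1/(n1−3) + 1/(n2−3)) = √(1/7 + 1/158) = √(0.1428571 + 0.0063291) = √0.1491862 = 0.386246
z = (z1 − z2)/SE = (-0.136848 − 0.207946) / 0.386246 = -0.344794 / 0.386246 = -0.893

-0.893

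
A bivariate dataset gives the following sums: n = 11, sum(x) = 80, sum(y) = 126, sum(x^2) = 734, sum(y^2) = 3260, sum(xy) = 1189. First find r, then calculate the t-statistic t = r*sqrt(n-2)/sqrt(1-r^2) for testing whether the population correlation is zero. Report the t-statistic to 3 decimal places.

1.819

Numerator: nΣxy − (Σx)(Σy) = 11·1189 − (80)(126) = 2999
Denominator: √[(nΣx²−(Σx)²)(nΣy²−(Σy)²)]
  nΣx²−(Σx)² = 11·734 − 6400 = 1674;  nΣy²−(Σy)² = 11·3260 − 15876 = 19984
  √(1674·19984) = √33453216 = 5783.8755
r = 2999 / 5783.8755 = 0.5185
t = r·√(n−2)/√(1−r²) = 0.5185·√9 / √(1−0.268842) = 1.555500 / 0.855078 = 1.819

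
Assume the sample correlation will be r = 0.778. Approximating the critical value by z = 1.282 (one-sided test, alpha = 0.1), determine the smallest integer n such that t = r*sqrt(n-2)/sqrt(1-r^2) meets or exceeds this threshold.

4

r√(n−2)/√(1−r²) ≥ 1.282  ⇔  n−2 ≥ (1.282)²·(1−r²)/r²
(1−r²)/r² = (1−0.605284)/0.605284 = 0.6521
n ≥ 2 + 1.643524·0.6521 = 2 + 1.0717 = 3.0717
⌈3.0717⌉ = 4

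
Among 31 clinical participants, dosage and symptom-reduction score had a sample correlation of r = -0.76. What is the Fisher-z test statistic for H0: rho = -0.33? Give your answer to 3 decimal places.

z_r = atanh(-0.76) = -0.996215,  z_0 = atanh(-0.33) = -0.342828
SE = 1/√(n−3) = 1/√28 = 0.188982
z = (z_r − z_0)/SE = (-0.996215 − (-0.342828)) / 0.188982 = -0.653387 / 0.188982 = -3.457

-3.457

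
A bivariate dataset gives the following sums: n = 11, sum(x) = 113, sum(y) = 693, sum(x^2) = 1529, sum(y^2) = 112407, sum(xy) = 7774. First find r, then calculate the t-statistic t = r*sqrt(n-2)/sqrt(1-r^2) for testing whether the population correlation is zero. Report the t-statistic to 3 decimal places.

S_xy = nΣxy − ΣxΣy = 11·7774 − 113·693 = 85514 − 78309 = 7205
S_xx = nΣx² − (Σx)² = 11·1529 − 113² = 16819 − 12769 = 4050
S_yy = nΣy² − (Σy)² = 11·112407 − 693² = 1236477 − 480249 = 756228
r = S_xy / √(S_xx·S_yy) = 7205 / √(4050·756228) = 7205 / √3062723400 = 7205 / 55341.8775 = 0.1302
t = r·√(n−2)/√(1−r²) = 0.1302·√9 / √(1−0.016952) = 0.390600 / 0.991488 = 0.394

0.394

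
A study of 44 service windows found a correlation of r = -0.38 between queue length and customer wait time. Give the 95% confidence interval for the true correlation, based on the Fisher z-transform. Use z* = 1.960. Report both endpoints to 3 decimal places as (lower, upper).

Fisher z: z_r = atanh(r) = ½·ln((1+(-0.38))/(1−(-0.38))) = -0.400060
SE(z) = 1/√(n−3) = 1/√41 = 0.156174
95% ⇒ z* = 1.960; margin = 1.960·0.156174 = 0.306101
CI on z-scale: (-0.706161, -0.093959)
Back-transform: tanh(-0.706161) = -0.608264, tanh(-0.093959) = -0.093683

(-0.608, -0.094)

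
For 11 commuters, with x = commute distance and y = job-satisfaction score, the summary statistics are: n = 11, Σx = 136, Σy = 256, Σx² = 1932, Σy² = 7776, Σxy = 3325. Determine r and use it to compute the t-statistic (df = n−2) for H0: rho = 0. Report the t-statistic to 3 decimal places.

0.732

S_xy = nΣxy − ΣxΣy = 11·3325 − 136·256 = 36575 − 34816 = 1759
S_xx = nΣx² − (Σx)² = 11·1932 − 136² = 21252 − 18496 = 2756
S_yy = nΣy² − (Σy)² = 11·7776 − 256² = 85536 − 65536 = 20000
r = S_xy / √(S_xx·S_yy) = 1759 / √(2756·20000) = 1759 / √55120000 = 1759 / 7424.2845 = 0.2369
t = r·√(n−2)/√(1−r²) = 0.2369·√9 / √(1−0.056122) = 0.710700 / 0.971534 = 0.732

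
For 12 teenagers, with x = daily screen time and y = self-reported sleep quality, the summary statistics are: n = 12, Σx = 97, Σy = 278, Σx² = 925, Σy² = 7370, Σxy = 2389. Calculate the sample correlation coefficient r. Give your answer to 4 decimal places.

S_xy = nΣxy − ΣxΣy = 12·2389 − 97·278 = 28668 − 26966 = 1702
S_xx = nΣx² − (Σx)² = 12·925 − 97² = 11100 − 9409 = 1691
S_yy = nΣy² − (Σy)² = 12·7370 − 278² = 88440 − 77284 = 11156
r = S_xy / √(S_xx·S_yy) = 1702 / √(1691·11156) = 1702 / √18864796 = 1702 / 4343.3623 = 0.3919

0.3919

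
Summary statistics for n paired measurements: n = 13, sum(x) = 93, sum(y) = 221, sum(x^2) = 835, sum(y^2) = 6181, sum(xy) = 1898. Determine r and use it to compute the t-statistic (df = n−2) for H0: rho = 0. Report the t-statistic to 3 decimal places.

S_xy = nΣxy − ΣxΣy = 13·1898 − 93·221 = 24674 − 20553 = 4121
S_xx = nΣx² − (Σx)² = 13·835 − 93² = 10855 − 8649 = 2206
S_yy = nΣy² − (Σy)² = 13·6181 − 221² = 80353 − 48841 = 31512
r = S_xy / √(S_xx·S_yy) = 4121 / √(2206·31512) = 4121 / √69515472 = 4121 / 8337.5939 = 0.4943
t = r·√(n−2)/√(1−r²) = 0.4943·√11 / √(1−0.244332) = 1.639408 / 0.869292 = 1.886

1.886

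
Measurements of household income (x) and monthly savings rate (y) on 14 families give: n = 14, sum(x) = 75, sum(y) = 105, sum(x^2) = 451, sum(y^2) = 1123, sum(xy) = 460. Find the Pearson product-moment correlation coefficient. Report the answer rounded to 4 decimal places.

-0.7977

Numerator: nΣxy − (Σx)(Σy) = 14·460 − (75)(105) = -1435
Denominator: √[(nΣx²−(Σx)²)(nΣy²−(Σy)²)]
  nΣx²−(Σx)² = 14·451 − 5625 = 689;  nΣy²−(Σy)² = 14·1123 − 11025 = 4697
  √(689·4697) = √3236233 = 1798.9533
r = -1435 / 1798.9533 = -0.7977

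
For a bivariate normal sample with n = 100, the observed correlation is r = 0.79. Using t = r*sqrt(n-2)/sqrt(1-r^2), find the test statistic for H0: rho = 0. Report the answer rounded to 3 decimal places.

12.756

t = r·√(n−2) / √(1−r²) with r = 0.79, n = 100
  = 0.79·√98 / √(1 − 0.6241)
  = 0.79·9.899495 / 0.613107
  = 7.820601 / 0.613107 = 12.756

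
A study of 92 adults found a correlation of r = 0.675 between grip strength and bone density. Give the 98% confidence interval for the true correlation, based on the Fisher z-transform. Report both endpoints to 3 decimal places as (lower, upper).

z_r = atanh(0.675) = 0.819872;  SE = 1/√(n−3) = 1/√89 = 0.106000
z-limits: 0.819872 ± 2.326·0.106000 = 0.819872 ± 0.246556 = [0.573316, 1.066428]
ρ-limits: (tanh 0.573316, tanh 1.066428) = (0.518, 0.788)

(0.518, 0.788)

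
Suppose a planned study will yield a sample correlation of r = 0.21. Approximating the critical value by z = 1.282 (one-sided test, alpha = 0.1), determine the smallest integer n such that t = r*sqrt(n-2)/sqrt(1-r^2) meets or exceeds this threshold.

38

r√(n−2)/√(1−r²) ≥ 1.282  ⇔  n−2 ≥ (1.282)²·(1−r²)/r²
(1−r²)/r² = (1−0.0441)/0.0441 = 21.6757
n ≥ 2 + 1.643524·21.6757 = 2 + 35.6245 = 37.6245
⌈37.6245⌉ = 38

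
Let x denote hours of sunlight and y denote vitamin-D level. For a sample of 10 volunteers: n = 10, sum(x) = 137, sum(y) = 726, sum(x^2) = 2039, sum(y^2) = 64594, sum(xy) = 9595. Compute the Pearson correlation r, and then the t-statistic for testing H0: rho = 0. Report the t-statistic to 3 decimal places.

Numerator: nΣxy − (Σx)(Σy) = 10·9595 − (137)(726) = -3512
Denominator: √[(nΣx²−(Σx)²)(nΣy²−(Σy)²)]
  nΣx²−(Σx)² = 10·2039 − 18769 = 1621;  nΣy²−(Σy)² = 10·64594 − 527076 = 118864
  √(1621·118864) = √192678544 = 13880.8697
r = -3512 / 13880.8697 = -0.2530
t = r·√(n−2)/√(1−r²) = -0.2530·√8 / √(1−0.064009) = -0.715592 / 0.967466 = -0.740

-0.740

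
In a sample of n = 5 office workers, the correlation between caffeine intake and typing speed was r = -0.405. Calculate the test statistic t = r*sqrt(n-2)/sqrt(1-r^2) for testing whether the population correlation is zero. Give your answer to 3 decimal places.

t = r·√(n−2) / √(1−r²) with r = -0.405, n = 5
  = -0.405·√3 / √(1 − 0.164025)
  = -0.405·1.732051 / 0.914317
  = -0.701481 / 0.914317 = -0.767

-0.767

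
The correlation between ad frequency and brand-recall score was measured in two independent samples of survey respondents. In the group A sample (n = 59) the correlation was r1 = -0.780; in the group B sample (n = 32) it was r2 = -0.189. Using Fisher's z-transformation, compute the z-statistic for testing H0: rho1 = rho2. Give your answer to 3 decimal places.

-3.733

Fisher z-transforms: z1 = atanh(-0.780) = -1.045371, z2 = atanh(-0.189) = -0.191300; difference d = -0.854071
Var(d) = 1/56 + 1/29 = 0.0178571 + 0.0344828 = 0.0523399
z = d/√Var(d) = -0.854071 / √0.0523399 = -0.854071 / 0.228779 = -3.733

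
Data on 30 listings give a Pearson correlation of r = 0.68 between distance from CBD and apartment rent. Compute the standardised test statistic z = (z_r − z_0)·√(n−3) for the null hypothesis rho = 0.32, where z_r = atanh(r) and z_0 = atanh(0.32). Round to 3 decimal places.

2.585

Fisher z: atanh(0.68) = 0.829114, atanh(0.32) = 0.331647
z = (z_r − z_0)·√(n−3) = (0.829114 − 0.331647)·√27 = 0.497467 · 5.196152 = 2.585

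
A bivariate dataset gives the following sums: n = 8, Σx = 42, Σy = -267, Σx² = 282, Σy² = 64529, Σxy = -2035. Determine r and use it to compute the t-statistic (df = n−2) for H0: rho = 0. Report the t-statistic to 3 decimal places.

-0.893

S_xy = nΣxy − ΣxΣy = 8·(-2035) − 42·(-267) = -16280 − (-11214) = -5066
S_xx = nΣx² − (Σx)² = 8·282 − 42² = 2256 − 1764 = 492
S_yy = nΣy² − (Σy)² = 8·64529 − (-267)² = 516232 − 71289 = 444943
r = S_xy / √(S_xx·S_yy) = -5066 / √(492·444943) = -5066 / √218911956 = -5066 / 14795.6736 = -0.3424
t = r·√(n−2)/√(1−r²) = -0.3424·√6 / √(1−0.117238) = -0.838705 / 0.939554 = -0.893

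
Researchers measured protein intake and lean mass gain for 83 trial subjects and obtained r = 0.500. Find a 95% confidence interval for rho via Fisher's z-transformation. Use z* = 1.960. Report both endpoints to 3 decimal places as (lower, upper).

(0.319, 0.646)

Fisher z: z_r = atanh(r) = ½·ln((1+0.500)/(1−0.500)) = 0.549306
SE(z) = 1/√(n−3) = 1/√80 = 0.111803
95% ⇒ z* = 1.960; margin = 1.960·0.111803 = 0.219134
CI on z-scale: (0.330172, 0.768440)
Back-transform: tanh(0.330172) = 0.318675, tanh(0.768440) = 0.646021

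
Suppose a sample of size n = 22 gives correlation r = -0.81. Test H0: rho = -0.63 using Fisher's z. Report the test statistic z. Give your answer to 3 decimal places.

z_r = atanh(-0.81) = -1.127029,  z_0 = atanh(-0.63) = -0.741416
SE = 1/√(n−3) = 1/√19 = 0.229416
z = (z_r − z_0)/SE = (-1.127029 − (-0.741416)) / 0.229416 = -0.385613 / 0.229416 = -1.681

-1.681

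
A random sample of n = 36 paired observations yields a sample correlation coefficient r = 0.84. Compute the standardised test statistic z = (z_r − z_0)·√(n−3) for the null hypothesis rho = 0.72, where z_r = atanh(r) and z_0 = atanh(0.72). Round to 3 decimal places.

z_r = atanh(0.84) = 1.221174,  z_0 = atanh(0.72) = 0.907645
SE = 1/√(n−3) = 1/√33 = 0.174078
z = (z_r − z_0)/SE = (1.221174 − 0.907645) / 0.174078 = 0.313529 / 0.174078 = 1.801

1.801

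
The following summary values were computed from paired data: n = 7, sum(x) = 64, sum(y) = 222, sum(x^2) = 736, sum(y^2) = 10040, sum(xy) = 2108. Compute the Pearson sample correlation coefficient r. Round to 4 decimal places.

0.1164

S_xy = nΣxy − ΣxΣy = 7·2108 − 64·222 = 14756 − 14208 = 548
S_xx = nΣx² − (Σx)² = 7·736 − 64² = 5152 − 4096 = 1056
S_yy = nΣy² − (Σy)² = 7·10040 − 222² = 70280 − 49284 = 20996
r = S_xy / √(S_xx·S_yy) = 548 / √(1056·20996) = 548 / √22171776 = 548 / 4708.6915 = 0.1164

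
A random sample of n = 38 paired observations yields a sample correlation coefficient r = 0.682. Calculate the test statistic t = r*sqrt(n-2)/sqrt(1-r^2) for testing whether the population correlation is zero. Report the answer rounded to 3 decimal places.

1 − r² = 1 − 0.465124 = 0.534876;  √(1−r²) = 0.731352
√(n−2) = √36 = 6.000000
t = r·√(n−2)/√(1−r²) = 0.682 · 6.000000 / 0.731352 = 5.595

5.595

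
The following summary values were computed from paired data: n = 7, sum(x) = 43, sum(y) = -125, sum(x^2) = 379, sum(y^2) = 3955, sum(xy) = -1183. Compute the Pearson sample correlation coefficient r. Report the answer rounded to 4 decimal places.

S_xy = nΣxy − ΣxΣy = 7·(-1183) − 43·(-125) = -8281 − (-5375) = -2906
S_xx = nΣx² − (Σx)² = 7·379 − 43² = 2653 − 1849 = 804
S_yy = nΣy² − (Σy)² = 7·3955 − (-125)² = 27685 − 15625 = 12060
r = S_xy / √(S_xx·S_yy) = -2906 / √(804·12060) = -2906 / √9696240 = -2906 / 3113.8786 = -0.9332

-0.9332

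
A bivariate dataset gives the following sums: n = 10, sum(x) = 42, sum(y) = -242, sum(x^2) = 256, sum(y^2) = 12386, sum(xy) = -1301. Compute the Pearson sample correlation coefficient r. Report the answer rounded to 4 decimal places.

S_xy = nΣxy − ΣxΣy = 10·(-1301) − 42·(-242) = -13010 − (-10164) = -2846
S_xx = nΣx² − (Σx)² = 10·256 − 42² = 2560 − 1764 = 796
S_yy = nΣy² − (Σy)² = 10·12386 − (-242)² = 123860 − 58564 = 65296
r = S_xy / √(S_xx·S_yy) = -2846 / √(796·65296) = -2846 / √51975616 = -2846 / 7209.4116 = -0.3948

-0.3948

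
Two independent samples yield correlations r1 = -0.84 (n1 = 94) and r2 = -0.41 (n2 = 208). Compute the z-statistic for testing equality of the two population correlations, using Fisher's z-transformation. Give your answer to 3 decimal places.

-6.236

Fisher z-transforms: z1 = atanh(-0.84) = -1.221174, z2 = atanh(-0.41) = -0.435611; difference d = -0.785563
Var(d) = 1/91 + 1/205 = 0.0109890 + 0.0048780 = 0.0158670
z = d/√Var(d) = -0.785563 / √0.0158670 = -0.785563 / 0.125964 = -6.236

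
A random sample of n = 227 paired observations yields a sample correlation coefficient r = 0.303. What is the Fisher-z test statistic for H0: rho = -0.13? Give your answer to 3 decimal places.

6.639

z_r = atanh(0.303) = 0.312820,  z_0 = atanh(-0.13) = -0.130740
SE = 1/√(n−3) = 1/√224 = 0.066815
z = (z_r − z_0)/SE = (0.312820 − (-0.130740)) / 0.066815 = 0.443560 / 0.066815 = 6.639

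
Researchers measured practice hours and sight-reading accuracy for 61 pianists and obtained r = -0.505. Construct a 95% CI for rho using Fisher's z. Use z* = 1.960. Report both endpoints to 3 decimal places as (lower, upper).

(-0.671, -0.290)

Fisher z: z_r = atanh(r) = ½·ln((1+(-0.505))/(1−(-0.505))) = -0.555995
SE(z) = 1/√(n−3) = 1/√58 = 0.131306
95% ⇒ z* = 1.960; margin = 1.960·0.131306 = 0.257360
CI on z-scale: (-0.813355, -0.298635)
Back-transform: tanh(-0.813355) = -0.671437, tanh(-0.298635) = -0.290063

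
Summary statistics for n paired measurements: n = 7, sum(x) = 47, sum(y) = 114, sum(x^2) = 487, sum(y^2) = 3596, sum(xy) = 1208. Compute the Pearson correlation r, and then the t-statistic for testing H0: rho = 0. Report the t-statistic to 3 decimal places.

3.094

S_xy = nΣxy − ΣxΣy = 7·1208 − 47·114 = 8456 − 5358 = 3098
S_xx = nΣx² − (Σx)² = 7·487 − 47² = 3409 − 2209 = 1200
S_yy = nΣy² − (Σy)² = 7·3596 − 114² = 25172 − 12996 = 12176
r = S_xy / √(S_xx·S_yy) = 3098 / √(1200·12176) = 3098 / √14611200 = 3098 / 3822.4599 = 0.8105
t = r·√(n−2)/√(1−r²) = 0.8105·√5 / √(1−0.656910) = 1.812333 / 0.585739 = 3.094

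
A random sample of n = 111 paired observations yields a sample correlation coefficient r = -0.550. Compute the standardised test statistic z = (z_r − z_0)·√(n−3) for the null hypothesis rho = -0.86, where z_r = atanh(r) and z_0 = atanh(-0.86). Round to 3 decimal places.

z_r = atanh(-0.550) = -0.618381,  z_0 = atanh(-0.86) = -1.293345
SE = 1/√(n−3) = 1/√108 = 0.096225
z = (z_r − z_0)/SE = (-0.618381 − (-1.293345)) / 0.096225 = 0.674964 / 0.096225 = 7.014

7.014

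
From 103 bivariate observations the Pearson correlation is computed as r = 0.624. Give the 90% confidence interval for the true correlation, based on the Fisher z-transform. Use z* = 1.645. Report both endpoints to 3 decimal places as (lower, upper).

(0.513, 0.714)

Fisher z: z_r = atanh(r) = ½·ln((1+0.624)/(1−0.624)) = 0.731529
SE(z) = 1/√(n−3) = 1/√100 = 0.100000
90% ⇒ z* = 1.645; margin = 1.645·0.100000 = 0.164500
CI on z-scale: (0.567029, 0.896029)
Back-transform: tanh(0.567029) = 0.513174, tanh(0.896029) = 0.714359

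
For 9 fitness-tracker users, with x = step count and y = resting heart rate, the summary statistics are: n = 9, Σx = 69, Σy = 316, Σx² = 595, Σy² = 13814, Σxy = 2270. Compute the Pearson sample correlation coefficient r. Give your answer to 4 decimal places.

Numerator: nΣxy − (Σx)(Σy) = 9·2270 − (69)(316) = -1374
Denominator: √[(nΣx²−(Σx)²)(nΣy²−(Σy)²)]
  nΣx²−(Σx)² = 9·595 − 4761 = 594;  nΣy²−(Σy)² = 9·13814 − 99856 = 24470
  √(594·24470) = √14535180 = 3812.5031
r = -1374 / 3812.5031 = -0.3604

-0.3604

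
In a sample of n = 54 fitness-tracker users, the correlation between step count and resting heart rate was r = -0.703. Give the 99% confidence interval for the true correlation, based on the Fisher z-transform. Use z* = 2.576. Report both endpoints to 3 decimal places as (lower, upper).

(-0.844, -0.472)

z_r = atanh(-0.703) = -0.873207;  SE = 1/√(n−3) = 1/√51 = 0.140028
z-limits: -0.873207 ± 2.576·0.140028 = -0.873207 ± 0.360712 = [-1.233919, -0.512495]
ρ-limits: (tanh -1.233919, tanh -0.512495) = (-0.844, -0.472)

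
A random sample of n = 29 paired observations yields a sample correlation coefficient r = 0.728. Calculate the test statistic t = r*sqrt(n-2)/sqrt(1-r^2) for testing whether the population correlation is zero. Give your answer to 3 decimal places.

5.518

1 − r² = 1 − 0.529984 = 0.470016;  √(1−r²) = 0.685577
√(n−2) = √27 = 5.196152
t = r·√(n−2)/√(1−r²) = 0.728 · 5.196152 / 0.685577 = 5.518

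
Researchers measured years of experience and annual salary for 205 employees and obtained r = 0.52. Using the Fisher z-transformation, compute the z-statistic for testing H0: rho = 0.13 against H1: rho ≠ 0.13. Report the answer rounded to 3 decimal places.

6.333

z_r = atanh(0.52) = 0.576340,  z_0 = atanh(0.13) = 0.130740
SE = 1/√(n−3) = 1/√202 = 0.070360
z = (z_r − z_0)/SE = (0.576340 − 0.130740) / 0.070360 = 0.445600 / 0.070360 = 6.333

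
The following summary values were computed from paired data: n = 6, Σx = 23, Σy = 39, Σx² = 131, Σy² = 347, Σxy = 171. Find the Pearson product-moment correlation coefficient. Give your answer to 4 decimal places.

0.3397

Numerator: nΣxy − (Σx)(Σy) = 6·171 − (23)(39) = 129
Denominator: √[(nΣx²−(Σx)²)(nΣy²−(Σy)²)]
  nΣx²−(Σx)² = 6·131 − 529 = 257;  nΣy²−(Σy)² = 6·347 − 1521 = 561
  √(257·561) = √144177 = 379.7065
r = 129 / 379.7065 = 0.3397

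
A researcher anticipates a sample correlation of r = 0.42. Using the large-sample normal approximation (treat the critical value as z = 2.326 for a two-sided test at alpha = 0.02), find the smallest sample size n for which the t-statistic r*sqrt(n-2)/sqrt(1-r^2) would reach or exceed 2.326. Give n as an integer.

28

Need r·√(n−2)/√(1−r²) ≥ 2.326
√(n−2) ≥ 2.326·√(1−0.1764) / 0.42 = 2.326·0.907524 / 0.42 = 5.0260
n−2 ≥ 25.2607  ⇒  n ≥ 27.2607
Smallest integer n = 28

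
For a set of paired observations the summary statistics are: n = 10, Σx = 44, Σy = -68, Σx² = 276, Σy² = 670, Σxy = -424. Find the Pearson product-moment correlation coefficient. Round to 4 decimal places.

-0.9542

Numerator: nΣxy − (Σx)(Σy) = 10·(-424) − (44)(-68) = -1248
Denominator: √[(nΣx²−(Σx)²)(nΣy²−(Σy)²)]
  nΣx²−(Σx)² = 10·276 − 1936 = 824;  nΣy²−(Σy)² = 10·670 − 4624 = 2076
  √(824·2076) = √1710624 = 1307.9083
r = -1248 / 1307.9083 = -0.9542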